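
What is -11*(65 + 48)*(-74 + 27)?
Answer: 58421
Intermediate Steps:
-11*(65 + 48)*(-74 + 27) = -1243*(-47) = -11*(-5311) = 58421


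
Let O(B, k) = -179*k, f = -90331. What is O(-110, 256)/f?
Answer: 45824/90331 ≈ 0.50729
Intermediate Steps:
O(-110, 256)/f = -179*256/(-90331) = -45824*(-1/90331) = 45824/90331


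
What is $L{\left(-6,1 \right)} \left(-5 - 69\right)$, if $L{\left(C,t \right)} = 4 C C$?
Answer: $-10656$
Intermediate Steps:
$L{\left(C,t \right)} = 4 C^{2}$
$L{\left(-6,1 \right)} \left(-5 - 69\right) = 4 \left(-6\right)^{2} \left(-5 - 69\right) = 4 \cdot 36 \left(-74\right) = 144 \left(-74\right) = -10656$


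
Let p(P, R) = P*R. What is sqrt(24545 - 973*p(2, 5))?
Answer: sqrt(14815) ≈ 121.72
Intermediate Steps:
sqrt(24545 - 973*p(2, 5)) = sqrt(24545 - 1946*5) = sqrt(24545 - 973*10) = sqrt(24545 - 9730) = sqrt(14815)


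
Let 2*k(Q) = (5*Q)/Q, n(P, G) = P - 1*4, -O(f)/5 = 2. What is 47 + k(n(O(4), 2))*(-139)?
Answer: -601/2 ≈ -300.50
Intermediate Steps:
O(f) = -10 (O(f) = -5*2 = -10)
n(P, G) = -4 + P (n(P, G) = P - 4 = -4 + P)
k(Q) = 5/2 (k(Q) = ((5*Q)/Q)/2 = (½)*5 = 5/2)
47 + k(n(O(4), 2))*(-139) = 47 + (5/2)*(-139) = 47 - 695/2 = -601/2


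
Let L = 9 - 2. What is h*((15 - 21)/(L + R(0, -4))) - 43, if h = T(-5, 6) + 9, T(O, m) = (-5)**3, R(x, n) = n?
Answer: 189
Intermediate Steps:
L = 7
T(O, m) = -125
h = -116 (h = -125 + 9 = -116)
h*((15 - 21)/(L + R(0, -4))) - 43 = -116*(15 - 21)/(7 - 4) - 43 = -(-696)/3 - 43 = -116*(-2) - 43 = 232 - 43 = 189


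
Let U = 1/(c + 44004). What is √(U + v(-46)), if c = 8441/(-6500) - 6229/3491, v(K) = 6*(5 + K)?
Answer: I*√27248489033190357938061434/332815603323 ≈ 15.684*I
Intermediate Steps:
v(K) = 30 + 6*K
c = -69956031/22691500 (c = 8441*(-1/6500) - 6229*1/3491 = -8441/6500 - 6229/3491 = -69956031/22691500 ≈ -3.0829)
U = 22691500/998446809969 (U = 1/(-69956031/22691500 + 44004) = 1/(998446809969/22691500) = 22691500/998446809969 ≈ 2.2727e-5)
√(U + v(-46)) = √(22691500/998446809969 + (30 + 6*(-46))) = √(22691500/998446809969 + (30 - 276)) = √(22691500/998446809969 - 246) = √(-245617892560874/998446809969) = I*√27248489033190357938061434/332815603323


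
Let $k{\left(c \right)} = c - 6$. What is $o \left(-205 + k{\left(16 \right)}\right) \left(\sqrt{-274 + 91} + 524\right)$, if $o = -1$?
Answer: $102180 + 195 i \sqrt{183} \approx 1.0218 \cdot 10^{5} + 2637.9 i$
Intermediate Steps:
$k{\left(c \right)} = -6 + c$
$o \left(-205 + k{\left(16 \right)}\right) \left(\sqrt{-274 + 91} + 524\right) = - \left(-205 + \left(-6 + 16\right)\right) \left(\sqrt{-274 + 91} + 524\right) = - \left(-205 + 10\right) \left(\sqrt{-183} + 524\right) = - \left(-195\right) \left(i \sqrt{183} + 524\right) = - \left(-195\right) \left(524 + i \sqrt{183}\right) = - (-102180 - 195 i \sqrt{183}) = 102180 + 195 i \sqrt{183}$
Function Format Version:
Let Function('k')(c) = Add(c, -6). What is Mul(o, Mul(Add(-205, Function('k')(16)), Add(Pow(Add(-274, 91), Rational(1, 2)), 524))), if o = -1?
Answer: Add(102180, Mul(195, I, Pow(183, Rational(1, 2)))) ≈ Add(1.0218e+5, Mul(2637.9, I))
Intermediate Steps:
Function('k')(c) = Add(-6, c)
Mul(o, Mul(Add(-205, Function('k')(16)), Add(Pow(Add(-274, 91), Rational(1, 2)), 524))) = Mul(-1, Mul(Add(-205, Add(-6, 16)), Add(Pow(Add(-274, 91), Rational(1, 2)), 524))) = Mul(-1, Mul(Add(-205, 10), Add(Pow(-183, Rational(1, 2)), 524))) = Mul(-1, Mul(-195, Add(Mul(I, Pow(183, Rational(1, 2))), 524))) = Mul(-1, Mul(-195, Add(524, Mul(I, Pow(183, Rational(1, 2)))))) = Mul(-1, Add(-102180, Mul(-195, I, Pow(183, Rational(1, 2))))) = Add(102180, Mul(195, I, Pow(183, Rational(1, 2))))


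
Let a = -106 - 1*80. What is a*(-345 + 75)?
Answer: 50220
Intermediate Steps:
a = -186 (a = -106 - 80 = -186)
a*(-345 + 75) = -186*(-345 + 75) = -186*(-270) = 50220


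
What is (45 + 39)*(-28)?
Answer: -2352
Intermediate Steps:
(45 + 39)*(-28) = 84*(-28) = -2352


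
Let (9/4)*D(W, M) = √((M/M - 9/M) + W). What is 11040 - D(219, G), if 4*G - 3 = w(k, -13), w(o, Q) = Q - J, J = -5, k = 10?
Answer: 11040 - 16*√355/45 ≈ 11033.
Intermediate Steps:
w(o, Q) = 5 + Q (w(o, Q) = Q - 1*(-5) = Q + 5 = 5 + Q)
G = -5/4 (G = ¾ + (5 - 13)/4 = ¾ + (¼)*(-8) = ¾ - 2 = -5/4 ≈ -1.2500)
D(W, M) = 4*√(1 + W - 9/M)/9 (D(W, M) = 4*√((M/M - 9/M) + W)/9 = 4*√((1 - 9/M) + W)/9 = 4*√(1 + W - 9/M)/9)
11040 - D(219, G) = 11040 - 4*√(1 + 219 - 9/(-5/4))/9 = 11040 - 4*√(1 + 219 - 9*(-⅘))/9 = 11040 - 4*√(1 + 219 + 36/5)/9 = 11040 - 4*√(1136/5)/9 = 11040 - 4*4*√355/5/9 = 11040 - 16*√355/45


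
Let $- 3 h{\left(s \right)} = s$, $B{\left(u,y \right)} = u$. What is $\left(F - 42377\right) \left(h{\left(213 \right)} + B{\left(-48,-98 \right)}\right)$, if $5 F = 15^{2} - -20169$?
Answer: $\frac{22787429}{5} \approx 4.5575 \cdot 10^{6}$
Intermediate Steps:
$h{\left(s \right)} = - \frac{s}{3}$
$F = \frac{20394}{5}$ ($F = \frac{15^{2} - -20169}{5} = \frac{225 + 20169}{5} = \frac{1}{5} \cdot 20394 = \frac{20394}{5} \approx 4078.8$)
$\left(F - 42377\right) \left(h{\left(213 \right)} + B{\left(-48,-98 \right)}\right) = \left(\frac{20394}{5} - 42377\right) \left(\left(- \frac{1}{3}\right) 213 - 48\right) = - \frac{191491 \left(-71 - 48\right)}{5} = \left(- \frac{191491}{5}\right) \left(-119\right) = \frac{22787429}{5}$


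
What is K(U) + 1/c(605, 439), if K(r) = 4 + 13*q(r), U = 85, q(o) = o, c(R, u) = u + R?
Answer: 1157797/1044 ≈ 1109.0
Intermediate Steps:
c(R, u) = R + u
K(r) = 4 + 13*r
K(U) + 1/c(605, 439) = (4 + 13*85) + 1/(605 + 439) = (4 + 1105) + 1/1044 = 1109 + 1/1044 = 1157797/1044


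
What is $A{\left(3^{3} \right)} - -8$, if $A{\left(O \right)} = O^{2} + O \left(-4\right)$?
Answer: $629$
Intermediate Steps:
$A{\left(O \right)} = O^{2} - 4 O$
$A{\left(3^{3} \right)} - -8 = 3^{3} \left(-4 + 3^{3}\right) - -8 = 27 \left(-4 + 27\right) + 8 = 27 \cdot 23 + 8 = 621 + 8 = 629$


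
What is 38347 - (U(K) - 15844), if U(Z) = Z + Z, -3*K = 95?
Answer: 162763/3 ≈ 54254.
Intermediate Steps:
K = -95/3 (K = -⅓*95 = -95/3 ≈ -31.667)
U(Z) = 2*Z
38347 - (U(K) - 15844) = 38347 - (2*(-95/3) - 15844) = 38347 - (-190/3 - 15844) = 38347 - 1*(-47722/3) = 38347 + 47722/3 = 162763/3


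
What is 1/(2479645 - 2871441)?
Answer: -1/391796 ≈ -2.5523e-6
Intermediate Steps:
1/(2479645 - 2871441) = 1/(-391796) = -1/391796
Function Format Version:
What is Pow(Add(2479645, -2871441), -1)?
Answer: Rational(-1, 391796) ≈ -2.5523e-6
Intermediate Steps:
Pow(Add(2479645, -2871441), -1) = Pow(-391796, -1) = Rational(-1, 391796)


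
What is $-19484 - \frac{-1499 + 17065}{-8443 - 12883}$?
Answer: $- \frac{207750109}{10663} \approx -19483.0$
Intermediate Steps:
$-19484 - \frac{-1499 + 17065}{-8443 - 12883} = -19484 - \frac{15566}{-21326} = -19484 - 15566 \left(- \frac{1}{21326}\right) = -19484 - - \frac{7783}{10663} = -19484 + \frac{7783}{10663} = - \frac{207750109}{10663}$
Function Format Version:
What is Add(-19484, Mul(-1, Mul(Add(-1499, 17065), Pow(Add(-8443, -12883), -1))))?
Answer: Rational(-207750109, 10663) ≈ -19483.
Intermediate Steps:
Add(-19484, Mul(-1, Mul(Add(-1499, 17065), Pow(Add(-8443, -12883), -1)))) = Add(-19484, Mul(-1, Mul(15566, Pow(-21326, -1)))) = Add(-19484, Mul(-1, Mul(15566, Rational(-1, 21326)))) = Add(-19484, Mul(-1, Rational(-7783, 10663))) = Add(-19484, Rational(7783, 10663)) = Rational(-207750109, 10663)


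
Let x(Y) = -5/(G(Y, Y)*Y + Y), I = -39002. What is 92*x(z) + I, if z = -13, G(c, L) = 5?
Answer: -1520848/39 ≈ -38996.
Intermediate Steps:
x(Y) = -5/(6*Y) (x(Y) = -5/(5*Y + Y) = -5*1/(6*Y) = -5/(6*Y))
92*x(z) + I = 92*(-⅚/(-13)) - 39002 = 92*(-⅚*(-1/13)) - 39002 = 92*(5/78) - 39002 = 230/39 - 39002 = -1520848/39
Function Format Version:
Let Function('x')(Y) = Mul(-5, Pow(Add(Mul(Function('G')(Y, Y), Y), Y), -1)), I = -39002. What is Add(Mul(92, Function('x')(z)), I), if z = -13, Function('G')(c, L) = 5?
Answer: Rational(-1520848, 39) ≈ -38996.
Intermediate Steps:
Function('x')(Y) = Mul(Rational(-5, 6), Pow(Y, -1)) (Function('x')(Y) = Mul(-5, Pow(Add(Mul(5, Y), Y), -1)) = Mul(-5, Pow(Mul(6, Y), -1)) = Mul(-5, Mul(Rational(1, 6), Pow(Y, -1))) = Mul(Rational(-5, 6), Pow(Y, -1)))
Add(Mul(92, Function('x')(z)), I) = Add(Mul(92, Mul(Rational(-5, 6), Pow(-13, -1))), -39002) = Add(Mul(92, Mul(Rational(-5, 6), Rational(-1, 13))), -39002) = Add(Mul(92, Rational(5, 78)), -39002) = Add(Rational(230, 39), -39002) = Rational(-1520848, 39)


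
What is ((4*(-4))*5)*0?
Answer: 0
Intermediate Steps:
((4*(-4))*5)*0 = -16*5*0 = -80*0 = 0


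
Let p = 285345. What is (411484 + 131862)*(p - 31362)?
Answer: 138000647118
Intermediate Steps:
(411484 + 131862)*(p - 31362) = (411484 + 131862)*(285345 - 31362) = 543346*253983 = 138000647118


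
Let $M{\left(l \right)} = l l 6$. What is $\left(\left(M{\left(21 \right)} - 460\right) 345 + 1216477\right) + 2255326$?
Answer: $4225973$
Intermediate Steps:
$M{\left(l \right)} = 6 l^{2}$ ($M{\left(l \right)} = l^{2} \cdot 6 = 6 l^{2}$)
$\left(\left(M{\left(21 \right)} - 460\right) 345 + 1216477\right) + 2255326 = \left(\left(6 \cdot 21^{2} - 460\right) 345 + 1216477\right) + 2255326 = \left(\left(6 \cdot 441 - 460\right) 345 + 1216477\right) + 2255326 = \left(\left(2646 - 460\right) 345 + 1216477\right) + 2255326 = \left(2186 \cdot 345 + 1216477\right) + 2255326 = \left(754170 + 1216477\right) + 2255326 = 1970647 + 2255326 = 4225973$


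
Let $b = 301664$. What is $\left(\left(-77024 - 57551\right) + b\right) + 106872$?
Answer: $273961$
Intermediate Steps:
$\left(\left(-77024 - 57551\right) + b\right) + 106872 = \left(\left(-77024 - 57551\right) + 301664\right) + 106872 = \left(-134575 + 301664\right) + 106872 = 167089 + 106872 = 273961$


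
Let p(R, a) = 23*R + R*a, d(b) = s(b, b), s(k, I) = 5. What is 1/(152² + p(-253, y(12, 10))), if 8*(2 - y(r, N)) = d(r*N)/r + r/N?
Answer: 480/8078461 ≈ 5.9417e-5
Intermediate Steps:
d(b) = 5
y(r, N) = 2 - 5/(8*r) - r/(8*N) (y(r, N) = 2 - (5/r + r/N)/8 = 2 + (-5/(8*r) - r/(8*N)) = 2 - 5/(8*r) - r/(8*N))
1/(152² + p(-253, y(12, 10))) = 1/(152² - 253*(23 + (2 - 5/8/12 - ⅛*12/10))) = 1/(23104 - 253*(23 + (2 - 5/8*1/12 - ⅛*12*⅒))) = 1/(23104 - 253*(23 + (2 - 5/96 - 3/20))) = 1/(23104 - 253*(23 + 863/480)) = 1/(23104 - 253*11903/480) = 1/(23104 - 3011459/480) = 1/(8078461/480) = 480/8078461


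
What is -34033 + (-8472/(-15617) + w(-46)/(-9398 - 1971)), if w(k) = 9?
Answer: -6042451843594/177549673 ≈ -34032.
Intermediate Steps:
-34033 + (-8472/(-15617) + w(-46)/(-9398 - 1971)) = -34033 + (-8472/(-15617) + 9/(-9398 - 1971)) = -34033 + (-8472*(-1/15617) + 9/(-11369)) = -34033 + (8472/15617 + 9*(-1/11369)) = -34033 + (8472/15617 - 9/11369) = -34033 + 96177615/177549673 = -6042451843594/177549673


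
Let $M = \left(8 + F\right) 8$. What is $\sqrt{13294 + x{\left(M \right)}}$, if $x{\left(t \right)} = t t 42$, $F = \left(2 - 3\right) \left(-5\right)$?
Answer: $\sqrt{467566} \approx 683.79$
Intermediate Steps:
$F = 5$ ($F = \left(-1\right) \left(-5\right) = 5$)
$M = 104$ ($M = \left(8 + 5\right) 8 = 13 \cdot 8 = 104$)
$x{\left(t \right)} = 42 t^{2}$ ($x{\left(t \right)} = t^{2} \cdot 42 = 42 t^{2}$)
$\sqrt{13294 + x{\left(M \right)}} = \sqrt{13294 + 42 \cdot 104^{2}} = \sqrt{13294 + 42 \cdot 10816} = \sqrt{13294 + 454272} = \sqrt{467566}$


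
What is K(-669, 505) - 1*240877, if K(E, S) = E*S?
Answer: -578722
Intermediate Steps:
K(-669, 505) - 1*240877 = -669*505 - 1*240877 = -337845 - 240877 = -578722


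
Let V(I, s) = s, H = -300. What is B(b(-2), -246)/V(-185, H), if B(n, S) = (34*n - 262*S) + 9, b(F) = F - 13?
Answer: -21317/100 ≈ -213.17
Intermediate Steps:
b(F) = -13 + F
B(n, S) = 9 - 262*S + 34*n (B(n, S) = (-262*S + 34*n) + 9 = 9 - 262*S + 34*n)
B(b(-2), -246)/V(-185, H) = (9 - 262*(-246) + 34*(-13 - 2))/(-300) = (9 + 64452 + 34*(-15))*(-1/300) = (9 + 64452 - 510)*(-1/300) = 63951*(-1/300) = -21317/100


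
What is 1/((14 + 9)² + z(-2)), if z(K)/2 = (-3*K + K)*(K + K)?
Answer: 1/497 ≈ 0.0020121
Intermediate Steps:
z(K) = -8*K² (z(K) = 2*((-3*K + K)*(K + K)) = 2*((-2*K)*(2*K)) = 2*(-4*K²) = -8*K²)
1/((14 + 9)² + z(-2)) = 1/((14 + 9)² - 8*(-2)²) = 1/(23² - 8*4) = 1/(529 - 32) = 1/497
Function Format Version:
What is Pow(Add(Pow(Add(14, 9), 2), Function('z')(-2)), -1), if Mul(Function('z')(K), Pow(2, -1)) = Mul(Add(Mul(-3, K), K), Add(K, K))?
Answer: Rational(1, 497) ≈ 0.0020121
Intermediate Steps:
Function('z')(K) = Mul(-8, Pow(K, 2)) (Function('z')(K) = Mul(2, Mul(Add(Mul(-3, K), K), Add(K, K))) = Mul(2, Mul(Mul(-2, K), Mul(2, K))) = Mul(2, Mul(-4, Pow(K, 2))) = Mul(-8, Pow(K, 2)))
Pow(Add(Pow(Add(14, 9), 2), Function('z')(-2)), -1) = Pow(Add(Pow(Add(14, 9), 2), Mul(-8, Pow(-2, 2))), -1) = Pow(Add(Pow(23, 2), Mul(-8, 4)), -1) = Pow(Add(529, -32), -1) = Pow(497, -1) = Rational(1, 497)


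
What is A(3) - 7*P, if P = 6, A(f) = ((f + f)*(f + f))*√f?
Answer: -42 + 36*√3 ≈ 20.354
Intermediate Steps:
A(f) = 4*f^(5/2) (A(f) = ((2*f)*(2*f))*√f = (4*f²)*√f = 4*f^(5/2))
A(3) - 7*P = 4*3^(5/2) - 7*6 = 4*(9*√3) - 42 = 36*√3 - 42 = -42 + 36*√3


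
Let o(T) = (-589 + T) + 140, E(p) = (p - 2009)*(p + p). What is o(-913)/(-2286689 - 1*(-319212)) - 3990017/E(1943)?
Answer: 7850615997421/504610631052 ≈ 15.558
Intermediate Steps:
E(p) = 2*p*(-2009 + p) (E(p) = (-2009 + p)*(2*p) = 2*p*(-2009 + p))
o(T) = -449 + T
o(-913)/(-2286689 - 1*(-319212)) - 3990017/E(1943) = (-449 - 913)/(-2286689 - 1*(-319212)) - 3990017*1/(3886*(-2009 + 1943)) = -1362/(-2286689 + 319212) - 3990017/(2*1943*(-66)) = -1362/(-1967477) - 3990017/(-256476) = -1362*(-1/1967477) - 3990017*(-1/256476) = 1362/1967477 + 3990017/256476 = 7850615997421/504610631052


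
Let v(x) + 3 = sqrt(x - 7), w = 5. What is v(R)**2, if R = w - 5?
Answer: (3 - I*sqrt(7))**2 ≈ 2.0 - 15.875*I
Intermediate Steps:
R = 0 (R = 5 - 5 = 0)
v(x) = -3 + sqrt(-7 + x) (v(x) = -3 + sqrt(x - 7) = -3 + sqrt(-7 + x))
v(R)**2 = (-3 + sqrt(-7 + 0))**2 = (-3 + sqrt(-7))**2 = (-3 + I*sqrt(7))**2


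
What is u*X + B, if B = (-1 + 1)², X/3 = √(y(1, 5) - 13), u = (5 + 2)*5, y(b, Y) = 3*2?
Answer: 105*I*√7 ≈ 277.8*I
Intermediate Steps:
y(b, Y) = 6
u = 35 (u = 7*5 = 35)
X = 3*I*√7 (X = 3*√(6 - 13) = 3*√(-7) = 3*(I*√7) = 3*I*√7 ≈ 7.9373*I)
B = 0 (B = 0² = 0)
u*X + B = 35*(3*I*√7) + 0 = 105*I*√7 + 0 = 105*I*√7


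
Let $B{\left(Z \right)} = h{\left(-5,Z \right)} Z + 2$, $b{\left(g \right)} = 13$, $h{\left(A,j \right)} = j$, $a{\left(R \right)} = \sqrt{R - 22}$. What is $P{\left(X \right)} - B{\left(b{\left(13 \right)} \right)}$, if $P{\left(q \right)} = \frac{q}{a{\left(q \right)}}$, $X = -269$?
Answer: $-171 + \frac{269 i \sqrt{291}}{291} \approx -171.0 + 15.769 i$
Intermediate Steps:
$a{\left(R \right)} = \sqrt{-22 + R}$
$B{\left(Z \right)} = 2 + Z^{2}$ ($B{\left(Z \right)} = Z Z + 2 = Z^{2} + 2 = 2 + Z^{2}$)
$P{\left(q \right)} = \frac{q}{\sqrt{-22 + q}}$
$P{\left(X \right)} - B{\left(b{\left(13 \right)} \right)} = - \frac{269}{\sqrt{-22 - 269}} - \left(2 + 13^{2}\right) = - \frac{269}{i \sqrt{291}} - \left(2 + 169\right) = - 269 \left(- \frac{i \sqrt{291}}{291}\right) - 171 = \frac{269 i \sqrt{291}}{291} - 171 = -171 + \frac{269 i \sqrt{291}}{291}$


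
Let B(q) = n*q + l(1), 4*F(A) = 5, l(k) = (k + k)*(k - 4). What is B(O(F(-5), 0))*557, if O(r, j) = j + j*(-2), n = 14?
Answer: -3342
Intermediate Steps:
l(k) = 2*k*(-4 + k) (l(k) = (2*k)*(-4 + k) = 2*k*(-4 + k))
F(A) = 5/4 (F(A) = (1/4)*5 = 5/4)
O(r, j) = -j (O(r, j) = j - 2*j = -j)
B(q) = -6 + 14*q (B(q) = 14*q + 2*1*(-4 + 1) = 14*q + 2*1*(-3) = 14*q - 6 = -6 + 14*q)
B(O(F(-5), 0))*557 = (-6 + 14*(-1*0))*557 = (-6 + 14*0)*557 = (-6 + 0)*557 = -6*557 = -3342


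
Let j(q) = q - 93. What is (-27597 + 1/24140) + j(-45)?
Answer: -669522899/24140 ≈ -27735.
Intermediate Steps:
j(q) = -93 + q
(-27597 + 1/24140) + j(-45) = (-27597 + 1/24140) + (-93 - 45) = (-27597 + 1/24140) - 138 = -666191579/24140 - 138 = -669522899/24140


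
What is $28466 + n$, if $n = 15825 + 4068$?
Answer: $48359$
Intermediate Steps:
$n = 19893$
$28466 + n = 28466 + 19893 = 48359$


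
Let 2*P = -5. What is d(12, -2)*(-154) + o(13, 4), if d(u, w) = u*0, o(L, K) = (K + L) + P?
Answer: 29/2 ≈ 14.500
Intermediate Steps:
P = -5/2 (P = (1/2)*(-5) = -5/2 ≈ -2.5000)
o(L, K) = -5/2 + K + L (o(L, K) = (K + L) - 5/2 = -5/2 + K + L)
d(u, w) = 0
d(12, -2)*(-154) + o(13, 4) = 0*(-154) + (-5/2 + 4 + 13) = 0 + 29/2 = 29/2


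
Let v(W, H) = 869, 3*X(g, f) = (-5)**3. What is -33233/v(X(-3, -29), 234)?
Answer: -33233/869 ≈ -38.243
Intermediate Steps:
X(g, f) = -125/3 (X(g, f) = (1/3)*(-5)**3 = (1/3)*(-125) = -125/3)
-33233/v(X(-3, -29), 234) = -33233/869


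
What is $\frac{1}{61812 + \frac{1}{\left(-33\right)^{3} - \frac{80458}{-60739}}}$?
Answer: $\frac{311813855}{19273837996583} \approx 1.6178 \cdot 10^{-5}$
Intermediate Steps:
$\frac{1}{61812 + \frac{1}{\left(-33\right)^{3} - \frac{80458}{-60739}}} = \frac{1}{61812 + \frac{1}{-35937 - - \frac{11494}{8677}}} = \frac{1}{61812 + \frac{1}{-35937 + \frac{11494}{8677}}} = \frac{1}{61812 + \frac{1}{- \frac{311813855}{8677}}} = \frac{1}{61812 - \frac{8677}{311813855}} = \frac{1}{\frac{19273837996583}{311813855}} = \frac{311813855}{19273837996583}$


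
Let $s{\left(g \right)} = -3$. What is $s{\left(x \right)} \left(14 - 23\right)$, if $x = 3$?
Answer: $27$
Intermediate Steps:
$s{\left(x \right)} \left(14 - 23\right) = - 3 \left(14 - 23\right) = \left(-3\right) \left(-9\right) = 27$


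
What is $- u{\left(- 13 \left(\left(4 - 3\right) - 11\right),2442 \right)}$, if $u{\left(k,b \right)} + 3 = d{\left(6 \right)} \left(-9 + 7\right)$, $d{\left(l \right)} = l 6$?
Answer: $75$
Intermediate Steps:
$d{\left(l \right)} = 6 l$
$u{\left(k,b \right)} = -75$ ($u{\left(k,b \right)} = -3 + 6 \cdot 6 \left(-9 + 7\right) = -3 + 36 \left(-2\right) = -3 - 72 = -75$)
$- u{\left(- 13 \left(\left(4 - 3\right) - 11\right),2442 \right)} = \left(-1\right) \left(-75\right) = 75$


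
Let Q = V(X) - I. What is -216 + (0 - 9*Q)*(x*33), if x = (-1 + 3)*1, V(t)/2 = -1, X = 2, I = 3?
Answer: 2754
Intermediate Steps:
V(t) = -2 (V(t) = 2*(-1) = -2)
Q = -5 (Q = -2 - 1*3 = -2 - 3 = -5)
x = 2 (x = 2*1 = 2)
-216 + (0 - 9*Q)*(x*33) = -216 + (0 - 9*(-5))*(2*33) = -216 + (0 + 45)*66 = -216 + 45*66 = -216 + 2970 = 2754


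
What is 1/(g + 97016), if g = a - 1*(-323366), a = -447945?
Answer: -1/27563 ≈ -3.6281e-5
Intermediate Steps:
g = -124579 (g = -447945 - 1*(-323366) = -447945 + 323366 = -124579)
1/(g + 97016) = 1/(-124579 + 97016) = 1/(-27563) = -1/27563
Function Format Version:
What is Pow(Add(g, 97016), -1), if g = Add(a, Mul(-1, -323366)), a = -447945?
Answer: Rational(-1, 27563) ≈ -3.6281e-5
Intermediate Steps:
g = -124579 (g = Add(-447945, Mul(-1, -323366)) = Add(-447945, 323366) = -124579)
Pow(Add(g, 97016), -1) = Pow(Add(-124579, 97016), -1) = Pow(-27563, -1) = Rational(-1, 27563)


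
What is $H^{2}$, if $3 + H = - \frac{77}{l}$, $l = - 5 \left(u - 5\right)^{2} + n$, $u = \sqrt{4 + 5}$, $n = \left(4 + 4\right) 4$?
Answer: $\frac{12769}{144} \approx 88.674$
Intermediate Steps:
$n = 32$ ($n = 8 \cdot 4 = 32$)
$u = 3$ ($u = \sqrt{9} = 3$)
$l = 12$ ($l = - 5 \left(3 - 5\right)^{2} + 32 = - 5 \left(-2\right)^{2} + 32 = \left(-5\right) 4 + 32 = -20 + 32 = 12$)
$H = - \frac{113}{12}$ ($H = -3 - \frac{77}{12} = - \frac{113}{12} \approx -9.4167$)
$H^{2} = \left(- \frac{113}{12}\right)^{2} = \frac{12769}{144}$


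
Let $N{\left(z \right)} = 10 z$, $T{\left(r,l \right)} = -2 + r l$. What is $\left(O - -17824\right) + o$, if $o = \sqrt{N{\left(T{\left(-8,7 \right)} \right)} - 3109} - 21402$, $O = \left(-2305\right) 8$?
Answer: $-22018 + i \sqrt{3689} \approx -22018.0 + 60.737 i$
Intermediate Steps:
$T{\left(r,l \right)} = -2 + l r$
$O = -18440$
$o = -21402 + i \sqrt{3689}$ ($o = \sqrt{10 \left(-2 + 7 \left(-8\right)\right) - 3109} - 21402 = \sqrt{10 \left(-2 - 56\right) - 3109} - 21402 = \sqrt{10 \left(-58\right) - 3109} - 21402 = \sqrt{-580 - 3109} - 21402 = \sqrt{-3689} - 21402 = i \sqrt{3689} - 21402 = -21402 + i \sqrt{3689} \approx -21402.0 + 60.737 i$)
$\left(O - -17824\right) + o = \left(-18440 - -17824\right) - \left(21402 - i \sqrt{3689}\right) = \left(-18440 + 17824\right) - \left(21402 - i \sqrt{3689}\right) = -616 - \left(21402 - i \sqrt{3689}\right) = -22018 + i \sqrt{3689}$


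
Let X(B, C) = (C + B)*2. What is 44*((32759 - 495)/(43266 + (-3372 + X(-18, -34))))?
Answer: 709808/19895 ≈ 35.678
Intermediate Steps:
X(B, C) = 2*B + 2*C (X(B, C) = (B + C)*2 = 2*B + 2*C)
44*((32759 - 495)/(43266 + (-3372 + X(-18, -34)))) = 44*((32759 - 495)/(43266 + (-3372 + (2*(-18) + 2*(-34))))) = 44*(32264/(43266 + (-3372 + (-36 - 68)))) = 44*(32264/(43266 + (-3372 - 104))) = 44*(32264/(43266 - 3476)) = 44*(32264/39790) = 44*(32264*(1/39790)) = 44*(16132/19895) = 709808/19895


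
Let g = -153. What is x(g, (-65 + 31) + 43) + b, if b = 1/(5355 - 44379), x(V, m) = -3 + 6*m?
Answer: 1990223/39024 ≈ 51.000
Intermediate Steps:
b = -1/39024 (b = 1/(-39024) = -1/39024 ≈ -2.5625e-5)
x(g, (-65 + 31) + 43) + b = (-3 + 6*((-65 + 31) + 43)) - 1/39024 = (-3 + 6*(-34 + 43)) - 1/39024 = (-3 + 6*9) - 1/39024 = (-3 + 54) - 1/39024 = 51 - 1/39024 = 1990223/39024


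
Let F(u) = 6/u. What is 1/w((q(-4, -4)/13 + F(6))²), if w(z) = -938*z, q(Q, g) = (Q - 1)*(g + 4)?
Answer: -1/938 ≈ -0.0010661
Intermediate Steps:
q(Q, g) = (-1 + Q)*(4 + g)
1/w((q(-4, -4)/13 + F(6))²) = 1/(-938*((-4 - 1*(-4) + 4*(-4) - 4*(-4))/13 + 6/6)²) = 1/(-938*((-4 + 4 - 16 + 16)*(1/13) + 6*(⅙))²) = 1/(-938*(0*(1/13) + 1)²) = 1/(-938*(0 + 1)²) = 1/(-938*1²) = 1/(-938*1) = 1/(-938) = -1/938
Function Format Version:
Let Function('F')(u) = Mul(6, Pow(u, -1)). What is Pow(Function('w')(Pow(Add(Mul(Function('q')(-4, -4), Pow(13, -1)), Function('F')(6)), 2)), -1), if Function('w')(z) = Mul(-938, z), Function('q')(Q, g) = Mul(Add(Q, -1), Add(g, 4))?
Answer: Rational(-1, 938) ≈ -0.0010661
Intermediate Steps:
Function('q')(Q, g) = Mul(Add(-1, Q), Add(4, g))
Pow(Function('w')(Pow(Add(Mul(Function('q')(-4, -4), Pow(13, -1)), Function('F')(6)), 2)), -1) = Pow(Mul(-938, Pow(Add(Mul(Add(-4, Mul(-1, -4), Mul(4, -4), Mul(-4, -4)), Pow(13, -1)), Mul(6, Pow(6, -1))), 2)), -1) = Pow(Mul(-938, Pow(Add(Mul(Add(-4, 4, -16, 16), Rational(1, 13)), Mul(6, Rational(1, 6))), 2)), -1) = Pow(Mul(-938, Pow(Add(Mul(0, Rational(1, 13)), 1), 2)), -1) = Pow(Mul(-938, Pow(Add(0, 1), 2)), -1) = Pow(Mul(-938, Pow(1, 2)), -1) = Pow(Mul(-938, 1), -1) = Pow(-938, -1) = Rational(-1, 938)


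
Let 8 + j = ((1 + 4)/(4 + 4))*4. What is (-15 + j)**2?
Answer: 1681/4 ≈ 420.25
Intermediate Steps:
j = -11/2 (j = -8 + ((1 + 4)/(4 + 4))*4 = -8 + (5/8)*4 = -8 + 5/2 = -11/2 ≈ -5.5000)
(-15 + j)**2 = (-15 - 11/2)**2 = (-41/2)**2 = 1681/4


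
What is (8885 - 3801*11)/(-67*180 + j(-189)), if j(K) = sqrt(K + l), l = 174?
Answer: 26472504/9696241 + 32926*I*sqrt(15)/145443615 ≈ 2.7302 + 0.00087678*I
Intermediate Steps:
j(K) = sqrt(174 + K) (j(K) = sqrt(K + 174) = sqrt(174 + K))
(8885 - 3801*11)/(-67*180 + j(-189)) = (8885 - 3801*11)/(-67*180 + sqrt(174 - 189)) = (8885 - 41811)/(-12060 + sqrt(-15)) = -32926/(-12060 + I*sqrt(15))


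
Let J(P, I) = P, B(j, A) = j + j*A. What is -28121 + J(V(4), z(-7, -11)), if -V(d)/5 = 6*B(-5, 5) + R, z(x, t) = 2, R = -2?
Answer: -27211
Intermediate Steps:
B(j, A) = j + A*j
V(d) = 910 (V(d) = -5*(6*(-5*(1 + 5)) - 2) = -5*(6*(-5*6) - 2) = -5*(6*(-30) - 2) = -5*(-180 - 2) = -5*(-182) = 910)
-28121 + J(V(4), z(-7, -11)) = -28121 + 910 = -27211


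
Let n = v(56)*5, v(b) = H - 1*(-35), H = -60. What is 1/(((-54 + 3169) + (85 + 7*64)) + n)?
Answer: 1/3523 ≈ 0.00028385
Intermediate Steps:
v(b) = -25 (v(b) = -60 - 1*(-35) = -60 + 35 = -25)
n = -125 (n = -25*5 = -125)
1/(((-54 + 3169) + (85 + 7*64)) + n) = 1/(((-54 + 3169) + (85 + 7*64)) - 125) = 1/((3115 + (85 + 448)) - 125) = 1/((3115 + 533) - 125) = 1/(3648 - 125) = 1/3523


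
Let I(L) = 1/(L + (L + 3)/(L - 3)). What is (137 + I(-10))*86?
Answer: 1448068/123 ≈ 11773.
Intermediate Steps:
I(L) = 1/(L + (3 + L)/(-3 + L))
(137 + I(-10))*86 = (137 + (-3 - 10)/(3 + (-10)² - 2*(-10)))*86 = (137 - 13/(3 + 100 + 20))*86 = (137 - 13/123)*86 = (16838/123)*86 = 1448068/123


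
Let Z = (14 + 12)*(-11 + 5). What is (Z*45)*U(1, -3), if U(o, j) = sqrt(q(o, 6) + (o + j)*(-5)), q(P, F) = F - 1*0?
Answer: -28080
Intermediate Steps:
q(P, F) = F (q(P, F) = F + 0 = F)
U(o, j) = sqrt(6 - 5*j - 5*o) (U(o, j) = sqrt(6 + (o + j)*(-5)) = sqrt(6 + (j + o)*(-5)) = sqrt(6 + (-5*j - 5*o)) = sqrt(6 - 5*j - 5*o))
Z = -156 (Z = 26*(-6) = -156)
(Z*45)*U(1, -3) = (-156*45)*sqrt(6 - 5*(-3) - 5*1) = -7020*sqrt(6 + 15 - 5) = -7020*sqrt(16) = -7020*4 = -28080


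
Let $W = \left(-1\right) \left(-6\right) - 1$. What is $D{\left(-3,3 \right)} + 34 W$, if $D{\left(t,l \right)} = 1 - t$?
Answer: $174$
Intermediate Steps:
$W = 5$ ($W = 6 - 1 = 5$)
$D{\left(-3,3 \right)} + 34 W = \left(1 - -3\right) + 34 \cdot 5 = \left(1 + 3\right) + 170 = 4 + 170 = 174$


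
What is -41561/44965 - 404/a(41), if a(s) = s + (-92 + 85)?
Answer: -25037/1955 ≈ -12.807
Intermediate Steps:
a(s) = -7 + s (a(s) = s - 7 = -7 + s)
-41561/44965 - 404/a(41) = -41561/44965 - 404/(-7 + 41) = -41561*1/44965 - 404/34 = -1807/1955 - 404*1/34 = -1807/1955 - 202/17 = -25037/1955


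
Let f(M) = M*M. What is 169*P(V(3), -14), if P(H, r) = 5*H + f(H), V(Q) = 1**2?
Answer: 1014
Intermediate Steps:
f(M) = M**2
V(Q) = 1
P(H, r) = H**2 + 5*H (P(H, r) = 5*H + H**2 = H**2 + 5*H)
169*P(V(3), -14) = 169*(1*(5 + 1)) = 169*(1*6) = 169*6 = 1014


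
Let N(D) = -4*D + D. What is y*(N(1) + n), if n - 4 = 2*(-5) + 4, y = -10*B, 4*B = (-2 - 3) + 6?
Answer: 25/2 ≈ 12.500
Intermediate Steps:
B = ¼ (B = ((-2 - 3) + 6)/4 = (-5 + 6)/4 = (¼)*1 = ¼ ≈ 0.25000)
N(D) = -3*D
y = -5/2 (y = -10*¼ = -5/2 ≈ -2.5000)
n = -2 (n = 4 + (2*(-5) + 4) = 4 + (-10 + 4) = 4 - 6 = -2)
y*(N(1) + n) = -5*(-3*1 - 2)/2 = -5*(-3 - 2)/2 = -5/2*(-5) = 25/2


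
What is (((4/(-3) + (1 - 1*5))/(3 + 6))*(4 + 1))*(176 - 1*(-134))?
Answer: -24800/27 ≈ -918.52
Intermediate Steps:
(((4/(-3) + (1 - 1*5))/(3 + 6))*(4 + 1))*(176 - 1*(-134)) = (((4*(-1/3) + (1 - 5))/9)*5)*(176 + 134) = (((-4/3 - 4)*(1/9))*5)*310 = (-16/3*1/9*5)*310 = -16/27*5*310 = -80/27*310 = -24800/27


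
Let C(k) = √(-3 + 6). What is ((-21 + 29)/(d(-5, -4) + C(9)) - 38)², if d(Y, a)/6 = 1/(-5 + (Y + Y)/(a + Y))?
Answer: 158804428/192027 - 89650400*√3/192027 ≈ 18.359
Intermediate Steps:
C(k) = √3
d(Y, a) = 6/(-5 + 2*Y/(Y + a)) (d(Y, a) = 6/(-5 + (Y + Y)/(a + Y)) = 6/(-5 + (2*Y)/(Y + a)) = 6/(-5 + 2*Y/(Y + a)))
((-21 + 29)/(d(-5, -4) + C(9)) - 38)² = ((-21 + 29)/(6*(-1*(-5) - 1*(-4))/(3*(-5) + 5*(-4)) + √3) - 38)² = (8/(6*(5 + 4)/(-15 - 20) + √3) - 38)² = (8/(6*9/(-35) + √3) - 38)² = (8/(6*(-1/35)*9 + √3) - 38)² = (8/(-54/35 + √3) - 38)² = (-38 + 8/(-54/35 + √3))²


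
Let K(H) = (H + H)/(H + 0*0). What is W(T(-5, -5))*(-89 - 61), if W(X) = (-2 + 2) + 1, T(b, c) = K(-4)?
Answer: -150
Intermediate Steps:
K(H) = 2 (K(H) = (2*H)/(H + 0) = (2*H)/H = 2)
T(b, c) = 2
W(X) = 1 (W(X) = 0 + 1 = 1)
W(T(-5, -5))*(-89 - 61) = 1*(-89 - 61) = 1*(-150) = -150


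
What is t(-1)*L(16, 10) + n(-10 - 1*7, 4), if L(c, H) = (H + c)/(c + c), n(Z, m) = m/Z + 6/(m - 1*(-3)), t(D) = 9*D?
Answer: -12739/1904 ≈ -6.6907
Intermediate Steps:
n(Z, m) = 6/(3 + m) + m/Z (n(Z, m) = m/Z + 6/(m + 3) = m/Z + 6/(3 + m) = 6/(3 + m) + m/Z)
L(c, H) = (H + c)/(2*c) (L(c, H) = (H + c)/((2*c)) = (H + c)*(1/(2*c)) = (H + c)/(2*c))
t(-1)*L(16, 10) + n(-10 - 1*7, 4) = (9*(-1))*((1/2)*(10 + 16)/16) + (4**2 + 3*4 + 6*(-10 - 1*7))/((-10 - 1*7)*(3 + 4)) = -9*26/(2*16) + (16 + 12 + 6*(-10 - 7))/(-10 - 7*7) = -9*13/16 + (1/7)*(16 + 12 + 6*(-17))/(-17) = -117/16 - 1/17*1/7*(16 + 12 - 102) = -117/16 - 1/17*1/7*(-74) = -117/16 + 74/119 = -12739/1904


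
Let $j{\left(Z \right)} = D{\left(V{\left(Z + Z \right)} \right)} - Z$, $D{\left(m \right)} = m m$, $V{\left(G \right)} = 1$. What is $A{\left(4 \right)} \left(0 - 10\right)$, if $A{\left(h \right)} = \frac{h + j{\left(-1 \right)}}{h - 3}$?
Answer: $-60$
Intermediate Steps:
$D{\left(m \right)} = m^{2}$
$j{\left(Z \right)} = 1 - Z$ ($j{\left(Z \right)} = 1^{2} - Z = 1 - Z$)
$A{\left(h \right)} = \frac{2 + h}{-3 + h}$ ($A{\left(h \right)} = \frac{h + \left(1 - -1\right)}{h - 3} = \frac{h + \left(1 + 1\right)}{-3 + h} = \frac{h + 2}{-3 + h} = \frac{2 + h}{-3 + h}$)
$A{\left(4 \right)} \left(0 - 10\right) = \frac{2 + 4}{-3 + 4} \left(0 - 10\right) = 1^{-1} \cdot 6 \left(0 - 10\right) = 1 \cdot 6 \left(-10\right) = 6 \left(-10\right) = -60$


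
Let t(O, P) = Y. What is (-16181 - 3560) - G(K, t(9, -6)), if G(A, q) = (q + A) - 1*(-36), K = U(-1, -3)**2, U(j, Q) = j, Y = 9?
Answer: -19787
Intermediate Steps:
t(O, P) = 9
K = 1 (K = (-1)**2 = 1)
G(A, q) = 36 + A + q (G(A, q) = (A + q) + 36 = 36 + A + q)
(-16181 - 3560) - G(K, t(9, -6)) = (-16181 - 3560) - (36 + 1 + 9) = -19741 - 1*46 = -19741 - 46 = -19787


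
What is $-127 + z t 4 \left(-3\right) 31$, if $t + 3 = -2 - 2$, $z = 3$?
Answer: $7685$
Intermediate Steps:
$t = -7$ ($t = -3 - 4 = -7$)
$-127 + z t 4 \left(-3\right) 31 = -127 + 3 \left(-7\right) 4 \left(-3\right) 31 = -127 + \left(-21\right) \left(-12\right) 31 = -127 + 252 \cdot 31 = -127 + 7812 = 7685$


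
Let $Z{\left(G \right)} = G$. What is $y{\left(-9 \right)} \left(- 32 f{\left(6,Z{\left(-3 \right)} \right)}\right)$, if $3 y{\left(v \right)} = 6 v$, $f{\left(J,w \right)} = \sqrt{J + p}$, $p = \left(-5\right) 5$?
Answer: $576 i \sqrt{19} \approx 2510.7 i$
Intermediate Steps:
$p = -25$
$f{\left(J,w \right)} = \sqrt{-25 + J}$ ($f{\left(J,w \right)} = \sqrt{J - 25} = \sqrt{-25 + J}$)
$y{\left(v \right)} = 2 v$ ($y{\left(v \right)} = \frac{6 v}{3} = 2 v$)
$y{\left(-9 \right)} \left(- 32 f{\left(6,Z{\left(-3 \right)} \right)}\right) = 2 \left(-9\right) \left(- 32 \sqrt{-25 + 6}\right) = - 18 \left(- 32 \sqrt{-19}\right) = - 18 \left(- 32 i \sqrt{19}\right) = 576 i \sqrt{19}$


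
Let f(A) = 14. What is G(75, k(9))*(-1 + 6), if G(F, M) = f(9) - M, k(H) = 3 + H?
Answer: 10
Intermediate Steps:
G(F, M) = 14 - M
G(75, k(9))*(-1 + 6) = (14 - (3 + 9))*(-1 + 6) = (14 - 1*12)*5 = (14 - 12)*5 = 2*5 = 10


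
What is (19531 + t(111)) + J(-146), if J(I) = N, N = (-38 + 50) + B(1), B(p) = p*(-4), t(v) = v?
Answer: 19650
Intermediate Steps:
B(p) = -4*p
N = 8 (N = (-38 + 50) - 4*1 = 12 - 4 = 8)
J(I) = 8
(19531 + t(111)) + J(-146) = (19531 + 111) + 8 = 19642 + 8 = 19650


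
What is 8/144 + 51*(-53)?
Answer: -48653/18 ≈ -2702.9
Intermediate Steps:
8/144 + 51*(-53) = 8*(1/144) - 2703 = 1/18 - 2703 = -48653/18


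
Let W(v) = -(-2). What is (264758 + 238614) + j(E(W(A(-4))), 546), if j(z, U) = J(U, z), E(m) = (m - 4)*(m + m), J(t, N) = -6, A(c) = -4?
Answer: 503366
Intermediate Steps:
W(v) = 2 (W(v) = -1*(-2) = 2)
E(m) = 2*m*(-4 + m) (E(m) = (-4 + m)*(2*m) = 2*m*(-4 + m))
j(z, U) = -6
(264758 + 238614) + j(E(W(A(-4))), 546) = (264758 + 238614) - 6 = 503372 - 6 = 503366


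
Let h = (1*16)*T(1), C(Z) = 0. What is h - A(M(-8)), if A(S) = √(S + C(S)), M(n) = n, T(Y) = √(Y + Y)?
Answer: 2*√2*(8 - I) ≈ 22.627 - 2.8284*I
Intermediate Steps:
T(Y) = √2*√Y (T(Y) = √(2*Y) = √2*√Y)
A(S) = √S (A(S) = √(S + 0) = √S)
h = 16*√2 (h = (1*16)*(√2*√1) = 16*(√2*1) = 16*√2 ≈ 22.627)
h - A(M(-8)) = 16*√2 - √(-8) = 16*√2 - 2*I*√2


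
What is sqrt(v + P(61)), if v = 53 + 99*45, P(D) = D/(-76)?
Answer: sqrt(6508393)/38 ≈ 67.136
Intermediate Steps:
P(D) = -D/76 (P(D) = D*(-1/76) = -D/76)
v = 4508 (v = 53 + 4455 = 4508)
sqrt(v + P(61)) = sqrt(4508 - 1/76*61) = sqrt(4508 - 61/76) = sqrt(342547/76) = sqrt(6508393)/38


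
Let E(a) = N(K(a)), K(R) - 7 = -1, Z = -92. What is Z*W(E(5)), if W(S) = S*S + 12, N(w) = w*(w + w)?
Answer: -478032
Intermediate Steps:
K(R) = 6 (K(R) = 7 - 1 = 6)
N(w) = 2*w² (N(w) = w*(2*w) = 2*w²)
E(a) = 72 (E(a) = 2*6² = 2*36 = 72)
W(S) = 12 + S² (W(S) = S² + 12 = 12 + S²)
Z*W(E(5)) = -92*(12 + 72²) = -92*(12 + 5184) = -92*5196 = -478032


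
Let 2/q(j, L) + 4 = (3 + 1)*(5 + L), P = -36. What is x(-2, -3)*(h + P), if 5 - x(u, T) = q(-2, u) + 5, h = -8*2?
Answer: 13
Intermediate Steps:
q(j, L) = 2/(16 + 4*L) (q(j, L) = 2/(-4 + (3 + 1)*(5 + L)) = 2/(-4 + 4*(5 + L)) = 2/(-4 + (20 + 4*L)) = 2/(16 + 4*L))
h = -16
x(u, T) = -1/(2*(4 + u)) (x(u, T) = 5 - (1/(2*(4 + u)) + 5) = 5 - (5 + 1/(2*(4 + u))) = 5 + (-5 - 1/(2*(4 + u))) = -1/(2*(4 + u)))
x(-2, -3)*(h + P) = (-1/(8 + 2*(-2)))*(-16 - 36) = -1/(8 - 4)*(-52) = -1/4*(-52) = -1*¼*(-52) = -¼*(-52) = 13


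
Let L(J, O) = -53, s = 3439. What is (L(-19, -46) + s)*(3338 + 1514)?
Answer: 16428872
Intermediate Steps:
(L(-19, -46) + s)*(3338 + 1514) = (-53 + 3439)*(3338 + 1514) = 3386*4852 = 16428872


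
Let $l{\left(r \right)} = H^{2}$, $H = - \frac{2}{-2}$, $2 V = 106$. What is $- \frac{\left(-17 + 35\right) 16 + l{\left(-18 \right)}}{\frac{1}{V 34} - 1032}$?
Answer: $\frac{520778}{1859663} \approx 0.28004$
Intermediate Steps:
$V = 53$ ($V = \frac{1}{2} \cdot 106 = 53$)
$H = 1$ ($H = \left(-2\right) \left(- \frac{1}{2}\right) = 1$)
$l{\left(r \right)} = 1$ ($l{\left(r \right)} = 1^{2} = 1$)
$- \frac{\left(-17 + 35\right) 16 + l{\left(-18 \right)}}{\frac{1}{V 34} - 1032} = - \frac{\left(-17 + 35\right) 16 + 1}{\frac{1}{53 \cdot 34} - 1032} = - \frac{18 \cdot 16 + 1}{\frac{1}{1802} - 1032} = - \frac{288 + 1}{\frac{1}{1802} - 1032} = - \frac{289}{- \frac{1859663}{1802}} = - \frac{289 \left(-1802\right)}{1859663} = \left(-1\right) \left(- \frac{520778}{1859663}\right) = \frac{520778}{1859663}$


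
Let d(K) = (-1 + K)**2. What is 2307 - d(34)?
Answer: 1218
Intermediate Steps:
2307 - d(34) = 2307 - (-1 + 34)**2 = 2307 - 1*33**2 = 2307 - 1*1089 = 2307 - 1089 = 1218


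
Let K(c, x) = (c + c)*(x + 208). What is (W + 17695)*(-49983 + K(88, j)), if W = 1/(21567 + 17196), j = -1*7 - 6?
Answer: -3581142824206/12921 ≈ -2.7716e+8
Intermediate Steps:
j = -13 (j = -7 - 6 = -13)
K(c, x) = 2*c*(208 + x) (K(c, x) = (2*c)*(208 + x) = 2*c*(208 + x))
W = 1/38763 ≈ 2.5798e-5
(W + 17695)*(-49983 + K(88, j)) = (1/38763 + 17695)*(-49983 + 2*88*(208 - 13)) = 685911286*(-49983 + 2*88*195)/38763 = 685911286*(-49983 + 34320)/38763 = (685911286/38763)*(-15663) = -3581142824206/12921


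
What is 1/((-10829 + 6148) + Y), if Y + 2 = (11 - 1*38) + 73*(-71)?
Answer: -1/9893 ≈ -0.00010108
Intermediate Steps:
Y = -5212 (Y = -2 + ((11 - 1*38) + 73*(-71)) = -2 + ((11 - 38) - 5183) = -2 + (-27 - 5183) = -2 - 5210 = -5212)
1/((-10829 + 6148) + Y) = 1/((-10829 + 6148) - 5212) = 1/(-4681 - 5212) = 1/(-9893) = -1/9893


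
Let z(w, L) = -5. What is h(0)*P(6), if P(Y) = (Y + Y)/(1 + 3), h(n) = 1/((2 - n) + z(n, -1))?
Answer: -1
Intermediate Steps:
h(n) = 1/(-3 - n) (h(n) = 1/((2 - n) - 5) = 1/(-3 - n))
P(Y) = Y/2 (P(Y) = (2*Y)/4 = (2*Y)*(1/4) = Y/2)
h(0)*P(6) = (-1/(3 + 0))*((1/2)*6) = -1/3*3 = -1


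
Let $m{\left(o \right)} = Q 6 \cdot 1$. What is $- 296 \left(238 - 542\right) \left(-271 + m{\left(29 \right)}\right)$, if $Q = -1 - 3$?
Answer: $-26545280$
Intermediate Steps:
$Q = -4$ ($Q = -1 - 3 = -4$)
$m{\left(o \right)} = -24$ ($m{\left(o \right)} = \left(-4\right) 6 \cdot 1 = \left(-24\right) 1 = -24$)
$- 296 \left(238 - 542\right) \left(-271 + m{\left(29 \right)}\right) = - 296 \left(238 - 542\right) \left(-271 - 24\right) = - 296 \left(\left(-304\right) \left(-295\right)\right) = \left(-296\right) 89680 = -26545280$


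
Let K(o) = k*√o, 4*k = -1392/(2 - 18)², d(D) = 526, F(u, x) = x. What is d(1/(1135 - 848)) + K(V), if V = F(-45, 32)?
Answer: 526 - 87*√2/16 ≈ 518.31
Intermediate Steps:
V = 32
k = -87/64 (k = (-1392/(2 - 18)²)/4 = (-1392/((-16)²))/4 = (-1392/256)/4 = (-1392*1/256)/4 = (¼)*(-87/16) = -87/64 ≈ -1.3594)
K(o) = -87*√o/64
d(1/(1135 - 848)) + K(V) = 526 - 87*√2/16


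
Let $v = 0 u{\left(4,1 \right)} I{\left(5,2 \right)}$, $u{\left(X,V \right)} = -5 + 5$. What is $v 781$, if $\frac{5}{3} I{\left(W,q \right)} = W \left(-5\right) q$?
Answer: $0$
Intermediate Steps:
$u{\left(X,V \right)} = 0$
$I{\left(W,q \right)} = - 3 W q$ ($I{\left(W,q \right)} = \frac{3 W \left(-5\right) q}{5} = \frac{3 - 5 W q}{5} = \frac{3 \left(- 5 W q\right)}{5} = - 3 W q$)
$v = 0$ ($v = 0 \cdot 0 \left(\left(-3\right) 5 \cdot 2\right) = 0 \left(-30\right) = 0$)
$v 781 = 0 \cdot 781 = 0$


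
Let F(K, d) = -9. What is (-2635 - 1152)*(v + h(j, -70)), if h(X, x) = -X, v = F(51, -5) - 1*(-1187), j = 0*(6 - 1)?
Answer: -4461086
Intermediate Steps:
j = 0 (j = 0*5 = 0)
v = 1178 (v = -9 - 1*(-1187) = -9 + 1187 = 1178)
(-2635 - 1152)*(v + h(j, -70)) = (-2635 - 1152)*(1178 - 1*0) = -3787*(1178 + 0) = -3787*1178 = -4461086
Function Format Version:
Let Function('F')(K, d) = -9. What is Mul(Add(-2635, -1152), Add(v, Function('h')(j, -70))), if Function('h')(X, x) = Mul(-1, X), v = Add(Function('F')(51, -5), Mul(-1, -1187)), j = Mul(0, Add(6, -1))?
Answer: -4461086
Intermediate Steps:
j = 0 (j = Mul(0, 5) = 0)
v = 1178 (v = Add(-9, Mul(-1, -1187)) = Add(-9, 1187) = 1178)
Mul(Add(-2635, -1152), Add(v, Function('h')(j, -70))) = Mul(Add(-2635, -1152), Add(1178, Mul(-1, 0))) = Mul(-3787, Add(1178, 0)) = Mul(-3787, 1178) = -4461086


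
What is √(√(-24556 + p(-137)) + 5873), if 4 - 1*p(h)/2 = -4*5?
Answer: √(5873 + 2*I*√6127) ≈ 76.642 + 1.021*I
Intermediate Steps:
p(h) = 48 (p(h) = 8 - (-8)*5 = 8 - 2*(-20) = 8 + 40 = 48)
√(√(-24556 + p(-137)) + 5873) = √(√(-24556 + 48) + 5873) = √(√(-24508) + 5873) = √(2*I*√6127 + 5873) = √(5873 + 2*I*√6127)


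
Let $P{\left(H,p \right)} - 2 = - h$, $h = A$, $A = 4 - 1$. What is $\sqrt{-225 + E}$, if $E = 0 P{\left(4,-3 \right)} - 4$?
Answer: $i \sqrt{229} \approx 15.133 i$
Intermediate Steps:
$A = 3$
$h = 3$
$P{\left(H,p \right)} = -1$ ($P{\left(H,p \right)} = 2 - 3 = -1$)
$E = -4$ ($E = 0 \left(-1\right) - 4 = 0 - 4 = -4$)
$\sqrt{-225 + E} = \sqrt{-225 - 4} = \sqrt{-229} = i \sqrt{229}$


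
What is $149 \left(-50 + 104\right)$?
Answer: $8046$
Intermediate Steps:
$149 \left(-50 + 104\right) = 149 \cdot 54 = 8046$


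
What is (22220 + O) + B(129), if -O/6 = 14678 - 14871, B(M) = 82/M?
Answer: 3015844/129 ≈ 23379.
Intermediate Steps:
O = 1158 (O = -6*(14678 - 14871) = -6*(-193) = 1158)
(22220 + O) + B(129) = (22220 + 1158) + 82/129 = 23378 + 82*(1/129) = 23378 + 82/129 = 3015844/129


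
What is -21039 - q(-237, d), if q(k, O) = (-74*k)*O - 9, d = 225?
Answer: -3967080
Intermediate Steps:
q(k, O) = -9 - 74*O*k (q(k, O) = -74*O*k - 9 = -9 - 74*O*k)
-21039 - q(-237, d) = -21039 - (-9 - 74*225*(-237)) = -21039 - (-9 + 3946050) = -21039 - 1*3946041 = -21039 - 3946041 = -3967080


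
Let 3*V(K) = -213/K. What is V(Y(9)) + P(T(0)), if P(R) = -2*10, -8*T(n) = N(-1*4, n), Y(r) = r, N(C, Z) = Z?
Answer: -251/9 ≈ -27.889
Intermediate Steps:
T(n) = -n/8
P(R) = -20
V(K) = -71/K (V(K) = (-213/K)/3 = -71/K)
V(Y(9)) + P(T(0)) = -71/9 - 20 = -251/9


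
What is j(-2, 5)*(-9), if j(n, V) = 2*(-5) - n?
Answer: 72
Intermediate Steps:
j(n, V) = -10 - n
j(-2, 5)*(-9) = (-10 - 1*(-2))*(-9) = (-10 + 2)*(-9) = -8*(-9) = 72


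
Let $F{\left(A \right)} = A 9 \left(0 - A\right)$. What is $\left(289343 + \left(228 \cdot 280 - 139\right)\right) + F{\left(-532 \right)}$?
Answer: $-2194172$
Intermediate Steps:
$F{\left(A \right)} = - 9 A^{2}$ ($F{\left(A \right)} = 9 A \left(- A\right) = - 9 A^{2}$)
$\left(289343 + \left(228 \cdot 280 - 139\right)\right) + F{\left(-532 \right)} = \left(289343 + \left(228 \cdot 280 - 139\right)\right) - 9 \left(-532\right)^{2} = \left(289343 + \left(63840 - 139\right)\right) - 2547216 = \left(289343 + 63701\right) - 2547216 = 353044 - 2547216 = -2194172$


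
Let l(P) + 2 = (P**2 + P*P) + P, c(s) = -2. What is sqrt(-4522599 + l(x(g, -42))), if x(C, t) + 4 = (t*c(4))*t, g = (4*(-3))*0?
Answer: sqrt(20423915) ≈ 4519.3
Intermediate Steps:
g = 0 (g = -12*0 = 0)
x(C, t) = -4 - 2*t**2 (x(C, t) = -4 + (t*(-2))*t = -4 + (-2*t)*t = -4 - 2*t**2)
l(P) = -2 + P + 2*P**2 (l(P) = -2 + ((P**2 + P*P) + P) = -2 + ((P**2 + P**2) + P) = -2 + (2*P**2 + P) = -2 + (P + 2*P**2) = -2 + P + 2*P**2)
sqrt(-4522599 + l(x(g, -42))) = sqrt(-4522599 + (-2 + (-4 - 2*(-42)**2) + 2*(-4 - 2*(-42)**2)**2)) = sqrt(-4522599 + (-2 + (-4 - 2*1764) + 2*(-4 - 2*1764)**2)) = sqrt(-4522599 + (-2 + (-4 - 3528) + 2*(-4 - 3528)**2)) = sqrt(-4522599 + (-2 - 3532 + 2*(-3532)**2)) = sqrt(-4522599 + (-2 - 3532 + 2*12475024)) = sqrt(-4522599 + (-2 - 3532 + 24950048)) = sqrt(-4522599 + 24946514) = sqrt(20423915)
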